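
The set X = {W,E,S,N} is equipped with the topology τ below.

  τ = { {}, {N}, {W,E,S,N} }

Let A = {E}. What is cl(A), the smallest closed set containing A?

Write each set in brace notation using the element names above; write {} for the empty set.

closure: X∖int(X∖A) = X∖{N} = {W,E,S}

{W,E,S}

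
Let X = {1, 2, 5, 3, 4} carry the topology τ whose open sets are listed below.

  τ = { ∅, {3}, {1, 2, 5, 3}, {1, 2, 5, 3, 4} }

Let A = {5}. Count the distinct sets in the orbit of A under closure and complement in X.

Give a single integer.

complement {1, 2, 3, 4}; its interior {3}; cl(A) = X∖{3} = {1, 2, 5, 4}
With k = closure, c = complement:
  1. A     = {5}
  2. kA    = {1, 2, 5, 4}
  3. cA    = {1, 2, 3, 4}
  4. ckA   = {3}
  5. kcA   = {1, 2, 5, 3, 4}
  6. ckcA  = ∅
k, c of each give nothing new

6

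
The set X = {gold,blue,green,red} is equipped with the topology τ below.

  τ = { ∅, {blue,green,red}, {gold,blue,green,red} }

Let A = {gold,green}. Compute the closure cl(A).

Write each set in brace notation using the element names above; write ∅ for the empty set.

closure: X∖int(X∖A) = X∖∅ = {gold,blue,green,red}

{gold,blue,green,red}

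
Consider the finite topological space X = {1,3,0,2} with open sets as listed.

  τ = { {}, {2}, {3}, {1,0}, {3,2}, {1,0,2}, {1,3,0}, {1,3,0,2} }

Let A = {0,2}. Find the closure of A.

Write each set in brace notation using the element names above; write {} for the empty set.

closure: X∖int(X∖A) = X∖{3} = {1,0,2}

{1,0,2}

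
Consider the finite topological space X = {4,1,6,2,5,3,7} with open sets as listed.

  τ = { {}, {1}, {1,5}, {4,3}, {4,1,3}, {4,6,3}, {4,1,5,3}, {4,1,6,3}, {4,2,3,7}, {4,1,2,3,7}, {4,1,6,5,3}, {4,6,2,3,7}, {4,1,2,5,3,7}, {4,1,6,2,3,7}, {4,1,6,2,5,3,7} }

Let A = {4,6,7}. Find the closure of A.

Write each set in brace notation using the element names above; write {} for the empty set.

closure: X∖int(X∖A) = X∖{1,5} = {4,6,2,3,7}

{4,6,2,3,7}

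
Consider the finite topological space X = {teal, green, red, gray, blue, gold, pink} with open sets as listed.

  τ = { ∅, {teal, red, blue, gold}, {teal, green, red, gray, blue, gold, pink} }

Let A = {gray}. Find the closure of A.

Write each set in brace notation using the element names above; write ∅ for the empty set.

X∖A={teal, green, red, blue, gold, pink}, int(X∖A)={teal, red, blue, gold}, hence cl(A)={green, gray, pink}

{green, gray, pink}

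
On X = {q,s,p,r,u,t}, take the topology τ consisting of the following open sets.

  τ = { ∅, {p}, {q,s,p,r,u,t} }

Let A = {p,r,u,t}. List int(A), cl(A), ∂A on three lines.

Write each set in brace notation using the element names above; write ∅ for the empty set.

int(A) = {p}
cl(A)  = {q,s,p,r,u,t}
∂A     = {q,s,r,u,t}

open subsets of A: ∅, {p}; so int(A) = {p}
closure: X∖int(X∖A) = X∖∅ = {q,s,p,r,u,t}
∂A = {q,s,p,r,u,t} minus {p} = {q,s,r,u,t}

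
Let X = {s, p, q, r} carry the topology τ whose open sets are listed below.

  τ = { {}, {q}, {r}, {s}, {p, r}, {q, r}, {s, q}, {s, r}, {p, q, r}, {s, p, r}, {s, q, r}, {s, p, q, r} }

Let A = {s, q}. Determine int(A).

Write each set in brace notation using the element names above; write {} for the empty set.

{s, q}

open subsets of A: {}, {q}, {s}, {s, q}; so int(A) = {s, q}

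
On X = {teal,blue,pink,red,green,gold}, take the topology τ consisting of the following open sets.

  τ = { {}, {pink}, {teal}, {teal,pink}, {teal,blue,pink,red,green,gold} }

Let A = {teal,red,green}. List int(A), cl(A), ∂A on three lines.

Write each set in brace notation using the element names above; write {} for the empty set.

interior: largest open inside A is {teal} (from {}, {teal})
cl via duality: int({blue,pink,gold}) = {pink}, so X∖{pink} = {teal,blue,red,green,gold}
cl∖int = {blue,red,green,gold}

int(A) = {teal}
cl(A)  = {teal,blue,red,green,gold}
∂A     = {blue,red,green,gold}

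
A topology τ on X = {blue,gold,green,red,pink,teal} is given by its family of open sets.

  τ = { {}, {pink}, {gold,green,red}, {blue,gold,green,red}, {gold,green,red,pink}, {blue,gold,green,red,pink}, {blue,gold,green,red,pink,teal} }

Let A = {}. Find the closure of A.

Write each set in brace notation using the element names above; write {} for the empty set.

{}

cl via duality: int({blue,gold,green,red,pink,teal}) = {blue,gold,green,red,pink,teal}, so X∖{blue,gold,green,red,pink,teal} = {}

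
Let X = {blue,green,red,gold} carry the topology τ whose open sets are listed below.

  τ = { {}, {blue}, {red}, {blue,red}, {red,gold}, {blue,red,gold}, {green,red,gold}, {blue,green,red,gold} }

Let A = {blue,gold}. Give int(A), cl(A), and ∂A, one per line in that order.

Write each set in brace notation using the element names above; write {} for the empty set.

open subsets of A: {}, {blue}; so int(A) = {blue}
closure: X∖int(X∖A) = X∖{red} = {blue,green,gold}
∂A = {blue,green,gold} minus {blue} = {green,gold}

int(A) = {blue}
cl(A)  = {blue,green,gold}
∂A     = {green,gold}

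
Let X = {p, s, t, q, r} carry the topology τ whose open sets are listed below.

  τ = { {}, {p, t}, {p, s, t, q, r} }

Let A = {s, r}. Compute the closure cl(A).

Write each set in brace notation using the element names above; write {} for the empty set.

closure: X∖int(X∖A) = X∖{p, t} = {s, q, r}

{s, q, r}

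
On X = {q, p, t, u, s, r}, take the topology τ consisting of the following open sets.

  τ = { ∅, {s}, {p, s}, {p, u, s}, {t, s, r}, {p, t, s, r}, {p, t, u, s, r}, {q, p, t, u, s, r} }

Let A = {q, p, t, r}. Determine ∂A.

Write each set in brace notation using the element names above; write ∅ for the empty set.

open subsets of A: ∅; so int(A) = ∅
closure: X∖int(X∖A) = X∖{s} = {q, p, t, u, r}
∂A = {q, p, t, u, r} minus ∅ = {q, p, t, u, r}

{q, p, t, u, r}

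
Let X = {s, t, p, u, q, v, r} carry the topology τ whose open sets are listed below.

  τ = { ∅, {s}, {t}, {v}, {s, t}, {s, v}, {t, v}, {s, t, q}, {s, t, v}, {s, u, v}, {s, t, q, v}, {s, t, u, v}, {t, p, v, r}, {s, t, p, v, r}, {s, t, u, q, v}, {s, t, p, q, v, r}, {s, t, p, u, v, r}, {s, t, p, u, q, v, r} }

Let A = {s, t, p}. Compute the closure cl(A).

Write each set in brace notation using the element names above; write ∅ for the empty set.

{s, t, p, u, q, r}

complement {u, q, v, r}; its interior {v}; cl(A) = X∖{v} = {s, t, p, u, q, r}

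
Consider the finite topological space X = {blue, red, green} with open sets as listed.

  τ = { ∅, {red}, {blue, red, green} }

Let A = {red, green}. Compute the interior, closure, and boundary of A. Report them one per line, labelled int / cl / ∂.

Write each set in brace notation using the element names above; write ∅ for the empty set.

int(A) = {red}
cl(A)  = {blue, red, green}
∂A     = {blue, green}

open subsets of A: ∅, {red}; so int(A) = {red}
closure: X∖int(X∖A) = X∖∅ = {blue, red, green}
∂A = {blue, red, green} minus {red} = {blue, green}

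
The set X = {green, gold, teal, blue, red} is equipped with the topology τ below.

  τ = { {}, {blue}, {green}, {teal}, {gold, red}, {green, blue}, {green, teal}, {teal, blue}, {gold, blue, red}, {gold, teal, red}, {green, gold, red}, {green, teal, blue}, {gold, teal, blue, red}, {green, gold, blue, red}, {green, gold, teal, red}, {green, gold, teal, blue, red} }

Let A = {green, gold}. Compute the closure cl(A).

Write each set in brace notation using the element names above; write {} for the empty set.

{green, gold, red}

cl via duality: int({teal, blue, red}) = {teal, blue}, so X∖{teal, blue} = {green, gold, red}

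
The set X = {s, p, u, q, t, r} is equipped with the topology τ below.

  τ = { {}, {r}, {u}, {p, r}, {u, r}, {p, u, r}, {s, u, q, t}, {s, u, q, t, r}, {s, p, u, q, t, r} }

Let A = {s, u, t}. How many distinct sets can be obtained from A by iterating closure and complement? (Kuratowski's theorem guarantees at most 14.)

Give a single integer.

complement {p, q, r}; its interior {p, r}; cl(A) = X∖{p, r} = {s, u, q, t}
With k = closure, c = complement:
  1. A     = {s, u, t}
  2. kA    = {s, u, q, t}
  3. cA    = {p, q, r}
  4. ckA   = {p, r}
  5. kcA   = {s, p, q, t, r}
  6. ckcA  = {u}
k, c of each give nothing new

6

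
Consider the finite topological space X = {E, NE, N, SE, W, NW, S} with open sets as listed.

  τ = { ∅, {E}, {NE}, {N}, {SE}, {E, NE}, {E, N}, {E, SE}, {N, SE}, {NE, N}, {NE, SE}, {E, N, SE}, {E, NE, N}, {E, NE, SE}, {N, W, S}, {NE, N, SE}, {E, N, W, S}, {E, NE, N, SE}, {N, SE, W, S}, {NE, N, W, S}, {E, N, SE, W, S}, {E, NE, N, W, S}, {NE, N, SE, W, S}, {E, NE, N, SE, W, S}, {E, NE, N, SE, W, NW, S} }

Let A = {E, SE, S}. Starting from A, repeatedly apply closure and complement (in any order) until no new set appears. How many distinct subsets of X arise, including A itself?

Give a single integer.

closure: X∖int(X∖A) = X∖{NE, N} = {E, SE, W, NW, S}
Let k=closure and c=complement:
  1. A     = {E, SE, S}
  2. kA    = {E, SE, W, NW, S}
  3. cA    = {NE, N, W, NW}
  4. ckA   = {NE, N}
  5. kcA   = {NE, N, W, NW, S}
  6. ckcA  = {E, SE}
  7. kckcA = {E, SE, NW}
  8. ckckcA = {NE, N, W, S}
— saturated at 8

8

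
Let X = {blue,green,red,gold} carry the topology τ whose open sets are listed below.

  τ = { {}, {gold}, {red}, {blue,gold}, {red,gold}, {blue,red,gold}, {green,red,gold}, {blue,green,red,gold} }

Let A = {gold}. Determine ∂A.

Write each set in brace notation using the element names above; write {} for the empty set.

open subsets of A: {}, {gold}; so int(A) = {gold}
closure: X∖int(X∖A) = X∖{red} = {blue,green,gold}
∂A = {blue,green,gold} minus {gold} = {blue,green}

{blue,green}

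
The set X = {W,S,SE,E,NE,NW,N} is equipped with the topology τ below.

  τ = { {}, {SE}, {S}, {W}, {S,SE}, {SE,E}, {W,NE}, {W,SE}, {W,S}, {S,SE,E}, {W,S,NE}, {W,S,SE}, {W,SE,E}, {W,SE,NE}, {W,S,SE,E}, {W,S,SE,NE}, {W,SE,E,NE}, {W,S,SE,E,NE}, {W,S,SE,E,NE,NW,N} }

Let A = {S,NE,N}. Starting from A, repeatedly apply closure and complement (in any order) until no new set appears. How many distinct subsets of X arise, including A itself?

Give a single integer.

X∖A={W,SE,E,NW}, int(X∖A)={W,SE,E}, hence cl(A)={S,NE,NW,N}
Orbit (k=closure, c=complement):
  1. A     = {S,NE,N}
  2. kA    = {S,NE,NW,N}
  3. cA    = {W,SE,E,NW}
  4. ckA   = {W,SE,E}
  5. kcA   = {W,SE,E,NE,NW,N}
  6. ckcA  = {S}
  7. kckcA = {S,NW,N}
  8. ckckcA = {W,SE,E,NE}
(closed under both — stop)

8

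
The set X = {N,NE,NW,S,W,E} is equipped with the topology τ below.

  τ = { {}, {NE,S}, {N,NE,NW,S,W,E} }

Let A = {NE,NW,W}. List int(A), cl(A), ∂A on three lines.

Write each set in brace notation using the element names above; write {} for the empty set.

int(A) = {}
cl(A)  = {N,NE,NW,S,W,E}
∂A     = {N,NE,NW,S,W,E}

interior: largest open inside A is {} (from {})
cl via duality: int({N,S,E}) = {}, so X∖{} = {N,NE,NW,S,W,E}
cl∖int = {N,NE,NW,S,W,E}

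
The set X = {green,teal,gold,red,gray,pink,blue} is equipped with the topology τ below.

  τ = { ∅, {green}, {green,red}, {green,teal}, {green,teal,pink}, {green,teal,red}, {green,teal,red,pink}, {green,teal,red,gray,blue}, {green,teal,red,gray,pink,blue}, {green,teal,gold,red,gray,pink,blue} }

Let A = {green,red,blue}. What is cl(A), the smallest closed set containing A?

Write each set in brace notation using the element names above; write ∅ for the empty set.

{green,teal,gold,red,gray,pink,blue}

X∖A={teal,gold,gray,pink}, int(X∖A)=∅, hence cl(A)={green,teal,gold,red,gray,pink,blue}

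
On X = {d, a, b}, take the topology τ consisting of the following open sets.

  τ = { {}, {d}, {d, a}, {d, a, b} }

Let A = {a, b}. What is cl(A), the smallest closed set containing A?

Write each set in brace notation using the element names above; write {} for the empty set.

X∖A={d}, int(X∖A)={d}, hence cl(A)={a, b}

{a, b}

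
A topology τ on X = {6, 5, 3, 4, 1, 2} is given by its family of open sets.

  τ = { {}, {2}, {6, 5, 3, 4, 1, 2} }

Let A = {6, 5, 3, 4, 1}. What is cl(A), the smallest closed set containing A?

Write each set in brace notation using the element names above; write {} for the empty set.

X∖A={2}, int(X∖A)={2}, hence cl(A)={6, 5, 3, 4, 1}

{6, 5, 3, 4, 1}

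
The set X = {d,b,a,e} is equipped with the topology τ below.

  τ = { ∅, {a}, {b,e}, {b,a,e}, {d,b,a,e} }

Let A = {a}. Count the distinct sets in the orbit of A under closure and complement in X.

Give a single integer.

X∖A={d,b,e}, int(X∖A)={b,e}, hence cl(A)={d,a}
Orbit (k=closure, c=complement):
  1. A     = {a}
  2. kA    = {d,a}
  3. cA    = {d,b,e}
  4. ckA   = {b,e}
(closed under both — stop)

4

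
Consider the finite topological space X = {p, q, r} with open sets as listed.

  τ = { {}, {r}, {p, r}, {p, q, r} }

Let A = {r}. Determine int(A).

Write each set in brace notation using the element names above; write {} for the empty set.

{r}

interior: largest open inside A is {r} (from {}, {r})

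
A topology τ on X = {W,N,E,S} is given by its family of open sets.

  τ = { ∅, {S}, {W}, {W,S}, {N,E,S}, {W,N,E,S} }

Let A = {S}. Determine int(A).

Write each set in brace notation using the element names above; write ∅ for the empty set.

opens ⊆ A: ∅, {S}; union → int = {S}

{S}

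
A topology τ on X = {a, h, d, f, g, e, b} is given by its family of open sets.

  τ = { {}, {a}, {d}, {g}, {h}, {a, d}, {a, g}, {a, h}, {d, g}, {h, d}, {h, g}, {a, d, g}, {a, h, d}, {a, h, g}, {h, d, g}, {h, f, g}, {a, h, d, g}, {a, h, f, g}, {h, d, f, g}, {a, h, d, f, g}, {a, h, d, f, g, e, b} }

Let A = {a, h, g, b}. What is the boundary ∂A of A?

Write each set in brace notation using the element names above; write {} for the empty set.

{f, e, b}

U open, U⊆A: {}, {h}, {a}, {g}, {h, g}, {a, h}, {a, g}, {a, h, g}. int(A) = ⋃ = {a, h, g}
X∖A={d, f, e}, int(X∖A)={d}, hence cl(A)={a, h, f, g, e, b}
∂A: remove int from cl → {f, e, b}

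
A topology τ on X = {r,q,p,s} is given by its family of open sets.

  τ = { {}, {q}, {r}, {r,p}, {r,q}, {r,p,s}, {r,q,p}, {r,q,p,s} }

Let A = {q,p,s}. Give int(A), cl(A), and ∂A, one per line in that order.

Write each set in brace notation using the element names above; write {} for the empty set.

int(A) = {q}
cl(A)  = {q,p,s}
∂A     = {p,s}

open subsets of A: {}, {q}; so int(A) = {q}
closure: X∖int(X∖A) = X∖{r} = {q,p,s}
∂A = {q,p,s} minus {q} = {p,s}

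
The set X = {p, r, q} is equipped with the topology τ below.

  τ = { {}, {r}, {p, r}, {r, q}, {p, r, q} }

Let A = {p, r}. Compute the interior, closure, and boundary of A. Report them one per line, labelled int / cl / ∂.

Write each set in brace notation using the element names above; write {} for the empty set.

int(A) = {p, r}
cl(A)  = {p, r, q}
∂A     = {q}

opens ⊆ A: {}, {r}, {p, r}; union → int = {p, r}
complement {q}; its interior {}; cl(A) = X∖{} = {p, r, q}
boundary = {p, r, q} ∖ {p, r} = {q}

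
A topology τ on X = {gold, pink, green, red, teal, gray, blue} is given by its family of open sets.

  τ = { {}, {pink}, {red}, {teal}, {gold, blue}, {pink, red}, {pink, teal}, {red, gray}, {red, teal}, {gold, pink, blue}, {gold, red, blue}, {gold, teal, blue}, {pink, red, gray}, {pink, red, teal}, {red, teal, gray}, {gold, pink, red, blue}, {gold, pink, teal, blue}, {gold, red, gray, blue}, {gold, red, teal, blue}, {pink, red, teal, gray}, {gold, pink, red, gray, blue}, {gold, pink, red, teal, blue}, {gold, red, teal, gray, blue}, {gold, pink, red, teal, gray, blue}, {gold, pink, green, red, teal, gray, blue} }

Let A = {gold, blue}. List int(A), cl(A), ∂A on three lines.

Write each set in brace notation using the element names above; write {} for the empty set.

int(A) = {gold, blue}
cl(A)  = {gold, green, blue}
∂A     = {green}

opens ⊆ A: {}, {gold, blue}; union → int = {gold, blue}
complement {pink, green, red, teal, gray}; its interior {pink, red, teal, gray}; cl(A) = X∖{pink, red, teal, gray} = {gold, green, blue}
boundary = {gold, green, blue} ∖ {gold, blue} = {green}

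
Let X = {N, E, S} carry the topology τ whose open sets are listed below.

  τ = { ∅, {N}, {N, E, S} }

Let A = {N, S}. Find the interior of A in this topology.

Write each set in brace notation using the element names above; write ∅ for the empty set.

{N}

U open, U⊆A: ∅, {N}. int(A) = ⋃ = {N}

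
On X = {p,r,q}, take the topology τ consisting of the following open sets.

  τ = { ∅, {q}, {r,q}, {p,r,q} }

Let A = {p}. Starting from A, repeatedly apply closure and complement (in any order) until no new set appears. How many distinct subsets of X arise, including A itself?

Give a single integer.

cl via duality: int({r,q}) = {r,q}, so X∖{r,q} = {p}
Write k for closure, c for complement:
  1. A     = {p}
  2. cA    = {r,q}
  3. kcA   = {p,r,q}
  4. ckcA  = ∅
applying k or c yields no new set

4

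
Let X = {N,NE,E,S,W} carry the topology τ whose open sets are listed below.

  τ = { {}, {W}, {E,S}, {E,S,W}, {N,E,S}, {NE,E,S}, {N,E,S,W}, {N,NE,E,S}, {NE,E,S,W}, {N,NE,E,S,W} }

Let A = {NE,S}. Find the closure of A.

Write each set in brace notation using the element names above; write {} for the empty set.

{N,NE,E,S}

complement {N,E,W}; its interior {W}; cl(A) = X∖{W} = {N,NE,E,S}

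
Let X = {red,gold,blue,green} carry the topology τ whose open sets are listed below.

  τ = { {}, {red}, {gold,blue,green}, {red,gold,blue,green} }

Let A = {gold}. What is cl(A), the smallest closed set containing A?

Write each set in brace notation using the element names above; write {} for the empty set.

{gold,blue,green}

complement {red,blue,green}; its interior {red}; cl(A) = X∖{red} = {gold,blue,green}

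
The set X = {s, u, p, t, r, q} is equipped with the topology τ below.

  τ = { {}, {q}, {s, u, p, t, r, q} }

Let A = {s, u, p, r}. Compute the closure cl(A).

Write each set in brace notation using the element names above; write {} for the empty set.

closure: X∖int(X∖A) = X∖{q} = {s, u, p, t, r}

{s, u, p, t, r}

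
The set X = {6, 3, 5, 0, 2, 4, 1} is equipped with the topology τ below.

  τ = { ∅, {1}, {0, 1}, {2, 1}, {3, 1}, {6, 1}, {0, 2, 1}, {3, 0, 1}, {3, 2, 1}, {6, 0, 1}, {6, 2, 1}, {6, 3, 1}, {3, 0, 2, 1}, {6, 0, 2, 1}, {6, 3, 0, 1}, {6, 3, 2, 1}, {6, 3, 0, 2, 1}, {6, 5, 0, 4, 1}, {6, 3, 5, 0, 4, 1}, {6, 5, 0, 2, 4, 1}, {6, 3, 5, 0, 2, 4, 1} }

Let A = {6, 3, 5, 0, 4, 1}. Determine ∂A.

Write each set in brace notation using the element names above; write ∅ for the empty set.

open subsets of A: ∅, {1}, {6, 1}, {3, 1}, {0, 1}, {3, 0, 1}, {6, 3, 1}, {6, 0, 1}, {6, 3, 0, 1}, {6, 5, 0, 4, 1}, {6, 3, 5, 0, 4, 1}; so int(A) = {6, 3, 5, 0, 4, 1}
closure: X∖int(X∖A) = X∖∅ = {6, 3, 5, 0, 2, 4, 1}
∂A = {6, 3, 5, 0, 2, 4, 1} minus {6, 3, 5, 0, 4, 1} = {2}

{2}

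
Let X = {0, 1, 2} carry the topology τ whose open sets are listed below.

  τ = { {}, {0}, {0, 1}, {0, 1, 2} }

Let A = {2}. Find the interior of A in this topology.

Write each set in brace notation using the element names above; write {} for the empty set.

{}

opens ⊆ A: {}; union → int = {}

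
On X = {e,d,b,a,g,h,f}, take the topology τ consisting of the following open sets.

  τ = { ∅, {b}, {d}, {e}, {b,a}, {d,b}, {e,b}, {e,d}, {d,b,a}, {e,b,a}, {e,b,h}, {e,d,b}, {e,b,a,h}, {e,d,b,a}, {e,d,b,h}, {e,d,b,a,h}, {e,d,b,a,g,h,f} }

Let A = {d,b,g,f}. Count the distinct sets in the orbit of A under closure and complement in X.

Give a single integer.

X∖A={e,a,h}, int(X∖A)={e}, hence cl(A)={d,b,a,g,h,f}
Orbit (k=closure, c=complement):
  1. A     = {d,b,g,f}
  2. kA    = {d,b,a,g,h,f}
  3. cA    = {e,a,h}
  4. ckA   = {e}
  5. kcA   = {e,a,g,h,f}
  6. kckA  = {e,g,h,f}
  7. ckcA  = {d,b}
  8. ckckA = {d,b,a}
(closed under both — stop)

8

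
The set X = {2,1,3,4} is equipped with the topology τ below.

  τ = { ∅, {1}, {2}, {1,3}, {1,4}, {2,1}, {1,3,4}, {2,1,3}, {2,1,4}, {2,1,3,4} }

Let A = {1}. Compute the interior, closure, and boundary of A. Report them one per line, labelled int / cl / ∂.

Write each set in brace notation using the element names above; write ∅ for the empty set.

int(A) = {1}
cl(A)  = {1,3,4}
∂A     = {3,4}

open subsets of A: ∅, {1}; so int(A) = {1}
closure: X∖int(X∖A) = X∖{2} = {1,3,4}
∂A = {1,3,4} minus {1} = {3,4}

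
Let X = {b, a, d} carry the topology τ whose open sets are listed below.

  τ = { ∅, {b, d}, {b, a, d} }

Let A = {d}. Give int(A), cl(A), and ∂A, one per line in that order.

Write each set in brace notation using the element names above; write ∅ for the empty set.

int(A) = ∅
cl(A)  = {b, a, d}
∂A     = {b, a, d}

opens ⊆ A: ∅; union → int = ∅
complement {b, a}; its interior ∅; cl(A) = X∖∅ = {b, a, d}
boundary = {b, a, d} ∖ ∅ = {b, a, d}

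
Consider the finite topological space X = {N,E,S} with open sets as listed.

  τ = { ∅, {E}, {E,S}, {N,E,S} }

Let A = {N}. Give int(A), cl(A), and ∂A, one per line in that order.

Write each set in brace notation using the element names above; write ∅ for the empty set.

U open, U⊆A: ∅. int(A) = ⋃ = ∅
X∖A={E,S}, int(X∖A)={E,S}, hence cl(A)={N}
∂A: remove int from cl → {N}

int(A) = ∅
cl(A)  = {N}
∂A     = {N}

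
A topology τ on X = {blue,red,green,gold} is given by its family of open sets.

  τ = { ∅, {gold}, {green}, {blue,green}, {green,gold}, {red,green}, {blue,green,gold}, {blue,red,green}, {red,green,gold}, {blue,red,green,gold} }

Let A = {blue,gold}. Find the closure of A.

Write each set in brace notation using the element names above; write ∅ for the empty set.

closure: X∖int(X∖A) = X∖{red,green} = {blue,gold}

{blue,gold}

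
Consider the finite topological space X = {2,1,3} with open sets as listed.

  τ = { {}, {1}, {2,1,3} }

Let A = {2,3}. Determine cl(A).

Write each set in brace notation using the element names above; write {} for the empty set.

{2,3}

cl via duality: int({1}) = {1}, so X∖{1} = {2,3}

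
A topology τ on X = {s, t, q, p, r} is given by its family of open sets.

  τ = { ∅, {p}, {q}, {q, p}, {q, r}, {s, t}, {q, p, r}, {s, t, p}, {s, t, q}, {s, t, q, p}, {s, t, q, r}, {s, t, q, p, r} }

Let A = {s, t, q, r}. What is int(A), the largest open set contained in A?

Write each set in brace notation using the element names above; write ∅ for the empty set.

{s, t, q, r}

opens ⊆ A: ∅, {q}, {q, r}, {s, t}, {s, t, q}, {s, t, q, r}; union → int = {s, t, q, r}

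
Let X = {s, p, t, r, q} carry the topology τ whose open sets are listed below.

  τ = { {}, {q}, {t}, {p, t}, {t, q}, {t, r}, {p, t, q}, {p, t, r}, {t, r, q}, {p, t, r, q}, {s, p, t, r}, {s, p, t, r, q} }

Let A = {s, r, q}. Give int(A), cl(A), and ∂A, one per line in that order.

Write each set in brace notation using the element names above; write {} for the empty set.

opens ⊆ A: {}, {q}; union → int = {q}
complement {p, t}; its interior {p, t}; cl(A) = X∖{p, t} = {s, r, q}
boundary = {s, r, q} ∖ {q} = {s, r}

int(A) = {q}
cl(A)  = {s, r, q}
∂A     = {s, r}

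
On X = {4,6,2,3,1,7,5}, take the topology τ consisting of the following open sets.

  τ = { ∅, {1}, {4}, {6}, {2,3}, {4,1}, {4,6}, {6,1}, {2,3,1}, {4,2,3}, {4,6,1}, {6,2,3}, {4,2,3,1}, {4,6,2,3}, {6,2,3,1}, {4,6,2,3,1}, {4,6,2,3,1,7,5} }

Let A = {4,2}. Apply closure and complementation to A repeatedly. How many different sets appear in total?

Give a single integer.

10

complement {6,3,1,7,5}; its interior {6,1}; cl(A) = X∖{6,1} = {4,2,3,7,5}
With k = closure, c = complement:
  1. A     = {4,2}
  2. kA    = {4,2,3,7,5}
  3. cA    = {6,3,1,7,5}
  4. ckA   = {6,1}
  5. kcA   = {6,2,3,1,7,5}
  6. kckA  = {6,1,7,5}
  7. ckcA  = {4}
  8. ckckA = {4,2,3}
  9. kckcA = {4,7,5}
  10. ckckcA = {6,2,3,1}
k, c of each give nothing new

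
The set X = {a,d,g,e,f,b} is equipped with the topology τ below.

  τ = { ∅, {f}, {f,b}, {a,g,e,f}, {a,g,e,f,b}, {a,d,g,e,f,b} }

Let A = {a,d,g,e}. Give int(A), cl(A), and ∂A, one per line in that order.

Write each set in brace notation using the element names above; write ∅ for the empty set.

U open, U⊆A: ∅. int(A) = ⋃ = ∅
X∖A={f,b}, int(X∖A)={f,b}, hence cl(A)={a,d,g,e}
∂A: remove int from cl → {a,d,g,e}

int(A) = ∅
cl(A)  = {a,d,g,e}
∂A     = {a,d,g,e}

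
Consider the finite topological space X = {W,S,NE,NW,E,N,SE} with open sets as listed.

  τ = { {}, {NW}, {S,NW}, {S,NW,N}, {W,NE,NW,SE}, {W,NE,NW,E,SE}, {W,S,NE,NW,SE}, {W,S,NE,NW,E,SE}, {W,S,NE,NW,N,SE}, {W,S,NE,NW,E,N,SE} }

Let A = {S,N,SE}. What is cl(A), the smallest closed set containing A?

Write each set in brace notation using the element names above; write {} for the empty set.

cl via duality: int({W,NE,NW,E}) = {NW}, so X∖{NW} = {W,S,NE,E,N,SE}

{W,S,NE,E,N,SE}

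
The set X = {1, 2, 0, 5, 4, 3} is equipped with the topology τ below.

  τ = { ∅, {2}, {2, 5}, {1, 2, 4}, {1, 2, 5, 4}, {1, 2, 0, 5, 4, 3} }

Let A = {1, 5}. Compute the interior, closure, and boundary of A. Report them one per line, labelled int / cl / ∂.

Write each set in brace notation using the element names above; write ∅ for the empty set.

opens ⊆ A: ∅; union → int = ∅
complement {2, 0, 4, 3}; its interior {2}; cl(A) = X∖{2} = {1, 0, 5, 4, 3}
boundary = {1, 0, 5, 4, 3} ∖ ∅ = {1, 0, 5, 4, 3}

int(A) = ∅
cl(A)  = {1, 0, 5, 4, 3}
∂A     = {1, 0, 5, 4, 3}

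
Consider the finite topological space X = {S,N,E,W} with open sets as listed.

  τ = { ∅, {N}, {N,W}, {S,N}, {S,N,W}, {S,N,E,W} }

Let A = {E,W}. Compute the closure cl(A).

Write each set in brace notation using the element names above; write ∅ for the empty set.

X∖A={S,N}, int(X∖A)={S,N}, hence cl(A)={E,W}

{E,W}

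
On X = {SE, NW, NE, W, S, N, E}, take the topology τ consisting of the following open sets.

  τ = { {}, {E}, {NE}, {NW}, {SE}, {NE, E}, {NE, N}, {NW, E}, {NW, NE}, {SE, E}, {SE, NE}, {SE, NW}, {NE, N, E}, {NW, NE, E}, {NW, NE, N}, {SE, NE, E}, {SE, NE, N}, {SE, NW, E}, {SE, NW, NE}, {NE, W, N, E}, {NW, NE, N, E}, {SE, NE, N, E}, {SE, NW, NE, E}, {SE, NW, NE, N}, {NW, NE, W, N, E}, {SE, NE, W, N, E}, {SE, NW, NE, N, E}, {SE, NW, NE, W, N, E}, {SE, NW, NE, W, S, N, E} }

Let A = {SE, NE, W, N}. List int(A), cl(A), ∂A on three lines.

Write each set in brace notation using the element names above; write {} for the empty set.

int(A) = {SE, NE, N}
cl(A)  = {SE, NE, W, S, N}
∂A     = {W, S}

open subsets of A: {}, {NE}, {SE}, {SE, NE}, {NE, N}, {SE, NE, N}; so int(A) = {SE, NE, N}
closure: X∖int(X∖A) = X∖{NW, E} = {SE, NE, W, S, N}
∂A = {SE, NE, W, S, N} minus {SE, NE, N} = {W, S}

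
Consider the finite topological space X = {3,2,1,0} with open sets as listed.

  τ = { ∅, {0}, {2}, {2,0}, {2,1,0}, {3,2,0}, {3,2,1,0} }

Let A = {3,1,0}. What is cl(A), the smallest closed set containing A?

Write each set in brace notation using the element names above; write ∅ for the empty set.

complement {2}; its interior {2}; cl(A) = X∖{2} = {3,1,0}

{3,1,0}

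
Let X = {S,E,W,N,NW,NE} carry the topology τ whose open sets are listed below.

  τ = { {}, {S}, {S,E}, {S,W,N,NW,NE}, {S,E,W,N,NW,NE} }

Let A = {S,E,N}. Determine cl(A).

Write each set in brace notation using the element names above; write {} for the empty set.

{S,E,W,N,NW,NE}

cl via duality: int({W,NW,NE}) = {}, so X∖{} = {S,E,W,N,NW,NE}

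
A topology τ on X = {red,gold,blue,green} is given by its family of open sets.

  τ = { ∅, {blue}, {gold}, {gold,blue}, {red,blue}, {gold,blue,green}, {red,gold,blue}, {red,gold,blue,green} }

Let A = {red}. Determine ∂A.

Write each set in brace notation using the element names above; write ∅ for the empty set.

U open, U⊆A: ∅. int(A) = ⋃ = ∅
X∖A={gold,blue,green}, int(X∖A)={gold,blue,green}, hence cl(A)={red}
∂A: remove int from cl → {red}

{red}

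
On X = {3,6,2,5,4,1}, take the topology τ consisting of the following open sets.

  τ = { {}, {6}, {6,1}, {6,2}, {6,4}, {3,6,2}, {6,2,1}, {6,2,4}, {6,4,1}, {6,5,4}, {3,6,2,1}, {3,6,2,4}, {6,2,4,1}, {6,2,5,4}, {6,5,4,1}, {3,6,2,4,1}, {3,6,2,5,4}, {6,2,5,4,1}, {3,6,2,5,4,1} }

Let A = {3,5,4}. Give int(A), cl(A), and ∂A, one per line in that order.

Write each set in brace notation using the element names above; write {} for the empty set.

opens ⊆ A: {}; union → int = {}
complement {6,2,1}; its interior {6,2,1}; cl(A) = X∖{6,2,1} = {3,5,4}
boundary = {3,5,4} ∖ {} = {3,5,4}

int(A) = {}
cl(A)  = {3,5,4}
∂A     = {3,5,4}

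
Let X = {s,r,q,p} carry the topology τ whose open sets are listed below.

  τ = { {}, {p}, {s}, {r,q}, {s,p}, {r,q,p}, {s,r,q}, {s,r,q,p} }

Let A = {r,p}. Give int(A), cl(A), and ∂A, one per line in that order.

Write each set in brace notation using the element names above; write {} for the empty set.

open subsets of A: {}, {p}; so int(A) = {p}
closure: X∖int(X∖A) = X∖{s} = {r,q,p}
∂A = {r,q,p} minus {p} = {r,q}

int(A) = {p}
cl(A)  = {r,q,p}
∂A     = {r,q}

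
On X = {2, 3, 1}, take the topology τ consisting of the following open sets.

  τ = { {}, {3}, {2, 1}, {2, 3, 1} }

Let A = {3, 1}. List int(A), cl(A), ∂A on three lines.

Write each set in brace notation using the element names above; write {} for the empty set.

int(A) = {3}
cl(A)  = {2, 3, 1}
∂A     = {2, 1}

open subsets of A: {}, {3}; so int(A) = {3}
closure: X∖int(X∖A) = X∖{} = {2, 3, 1}
∂A = {2, 3, 1} minus {3} = {2, 1}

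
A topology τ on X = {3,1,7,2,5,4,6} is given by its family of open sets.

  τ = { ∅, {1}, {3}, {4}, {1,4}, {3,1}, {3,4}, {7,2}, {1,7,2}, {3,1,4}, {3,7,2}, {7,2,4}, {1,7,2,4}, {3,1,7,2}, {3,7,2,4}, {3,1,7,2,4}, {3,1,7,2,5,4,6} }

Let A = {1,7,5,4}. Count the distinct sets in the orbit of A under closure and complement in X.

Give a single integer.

cl via duality: int({3,2,6}) = {3}, so X∖{3} = {1,7,2,5,4,6}
Write k for closure, c for complement:
  1. A     = {1,7,5,4}
  2. kA    = {1,7,2,5,4,6}
  3. cA    = {3,2,6}
  4. ckA   = {3}
  5. kcA   = {3,7,2,5,6}
  6. kckA  = {3,5,6}
  7. ckcA  = {1,4}
  8. ckckA = {1,7,2,4}
  9. kckcA = {1,5,4,6}
  10. ckckcA = {3,7,2}
applying k or c yields no new set

10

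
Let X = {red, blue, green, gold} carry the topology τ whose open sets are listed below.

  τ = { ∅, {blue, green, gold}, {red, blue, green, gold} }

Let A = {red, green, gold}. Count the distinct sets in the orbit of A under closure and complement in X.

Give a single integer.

complement {blue}; its interior ∅; cl(A) = X∖∅ = {red, blue, green, gold}
With k = closure, c = complement:
  1. A     = {red, green, gold}
  2. kA    = {red, blue, green, gold}
  3. cA    = {blue}
  4. ckA   = ∅
k, c of each give nothing new

4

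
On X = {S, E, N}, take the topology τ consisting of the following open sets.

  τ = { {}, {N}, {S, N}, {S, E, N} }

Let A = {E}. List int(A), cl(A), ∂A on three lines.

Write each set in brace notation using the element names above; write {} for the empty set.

int(A) = {}
cl(A)  = {E}
∂A     = {E}

interior: largest open inside A is {} (from {})
cl via duality: int({S, N}) = {S, N}, so X∖{S, N} = {E}
cl∖int = {E}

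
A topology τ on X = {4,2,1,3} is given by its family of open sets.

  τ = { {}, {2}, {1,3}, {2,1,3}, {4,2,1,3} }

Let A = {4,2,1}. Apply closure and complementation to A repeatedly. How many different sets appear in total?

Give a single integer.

complement {3}; its interior {}; cl(A) = X∖{} = {4,2,1,3}
With k = closure, c = complement:
  1. A     = {4,2,1}
  2. kA    = {4,2,1,3}
  3. cA    = {3}
  4. ckA   = {}
  5. kcA   = {4,1,3}
  6. ckcA  = {2}
  7. kckcA = {4,2}
  8. ckckcA = {1,3}
k, c of each give nothing new

8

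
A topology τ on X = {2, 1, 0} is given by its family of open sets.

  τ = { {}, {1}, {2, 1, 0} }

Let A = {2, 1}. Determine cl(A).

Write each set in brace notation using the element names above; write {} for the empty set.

{2, 1, 0}

X∖A={0}, int(X∖A)={}, hence cl(A)={2, 1, 0}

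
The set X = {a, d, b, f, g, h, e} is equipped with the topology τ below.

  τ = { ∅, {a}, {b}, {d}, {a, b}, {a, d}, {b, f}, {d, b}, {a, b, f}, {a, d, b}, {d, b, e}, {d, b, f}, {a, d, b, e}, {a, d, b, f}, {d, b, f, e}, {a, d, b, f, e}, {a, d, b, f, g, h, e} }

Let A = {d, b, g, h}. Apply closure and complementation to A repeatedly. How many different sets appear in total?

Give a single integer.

cl via duality: int({a, f, e}) = {a}, so X∖{a} = {d, b, f, g, h, e}
Write k for closure, c for complement:
  1. A     = {d, b, g, h}
  2. kA    = {d, b, f, g, h, e}
  3. cA    = {a, f, e}
  4. ckA   = {a}
  5. kcA   = {a, f, g, h, e}
  6. kckA  = {a, g, h}
  7. ckcA  = {d, b}
  8. ckckA = {d, b, f, e}
applying k or c yields no new set

8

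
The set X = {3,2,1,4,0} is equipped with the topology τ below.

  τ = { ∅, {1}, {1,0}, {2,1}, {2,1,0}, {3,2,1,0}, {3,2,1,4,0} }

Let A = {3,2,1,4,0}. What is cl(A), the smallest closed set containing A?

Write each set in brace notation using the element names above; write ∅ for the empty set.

X∖A=∅, int(X∖A)=∅, hence cl(A)={3,2,1,4,0}

{3,2,1,4,0}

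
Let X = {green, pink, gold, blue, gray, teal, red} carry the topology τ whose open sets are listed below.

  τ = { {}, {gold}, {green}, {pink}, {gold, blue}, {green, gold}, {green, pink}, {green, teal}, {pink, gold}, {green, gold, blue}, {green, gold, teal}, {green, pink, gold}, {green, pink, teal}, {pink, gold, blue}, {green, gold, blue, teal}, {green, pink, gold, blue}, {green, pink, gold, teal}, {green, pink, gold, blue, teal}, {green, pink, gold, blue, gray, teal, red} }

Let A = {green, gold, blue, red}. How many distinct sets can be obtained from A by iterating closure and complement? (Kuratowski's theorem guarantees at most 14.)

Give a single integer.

complement {pink, gray, teal}; its interior {pink}; cl(A) = X∖{pink} = {green, gold, blue, gray, teal, red}
With k = closure, c = complement:
  1. A     = {green, gold, blue, red}
  2. kA    = {green, gold, blue, gray, teal, red}
  3. cA    = {pink, gray, teal}
  4. ckA   = {pink}
  5. kcA   = {pink, gray, teal, red}
  6. kckA  = {pink, gray, red}
  7. ckcA  = {green, gold, blue}
  8. ckckA = {green, gold, blue, teal}
k, c of each give nothing new

8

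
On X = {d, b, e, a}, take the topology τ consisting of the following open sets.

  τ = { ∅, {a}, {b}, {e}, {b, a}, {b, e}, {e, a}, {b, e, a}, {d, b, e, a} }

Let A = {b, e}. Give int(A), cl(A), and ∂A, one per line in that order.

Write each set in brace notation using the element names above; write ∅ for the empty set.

U open, U⊆A: ∅, {e}, {b}, {b, e}. int(A) = ⋃ = {b, e}
X∖A={d, a}, int(X∖A)={a}, hence cl(A)={d, b, e}
∂A: remove int from cl → {d}

int(A) = {b, e}
cl(A)  = {d, b, e}
∂A     = {d}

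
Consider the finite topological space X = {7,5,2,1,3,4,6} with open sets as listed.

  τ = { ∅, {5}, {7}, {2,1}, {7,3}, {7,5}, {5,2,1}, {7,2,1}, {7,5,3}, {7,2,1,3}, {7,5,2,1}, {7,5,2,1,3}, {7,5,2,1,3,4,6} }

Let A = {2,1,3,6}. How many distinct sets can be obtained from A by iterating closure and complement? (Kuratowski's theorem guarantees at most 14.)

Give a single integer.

cl via duality: int({7,5,4}) = {7,5}, so X∖{7,5} = {2,1,3,4,6}
Write k for closure, c for complement:
  1. A     = {2,1,3,6}
  2. kA    = {2,1,3,4,6}
  3. cA    = {7,5,4}
  4. ckA   = {7,5}
  5. kcA   = {7,5,3,4,6}
  6. ckcA  = {2,1}
  7. kckcA = {2,1,4,6}
  8. ckckcA = {7,5,3}
applying k or c yields no new set

8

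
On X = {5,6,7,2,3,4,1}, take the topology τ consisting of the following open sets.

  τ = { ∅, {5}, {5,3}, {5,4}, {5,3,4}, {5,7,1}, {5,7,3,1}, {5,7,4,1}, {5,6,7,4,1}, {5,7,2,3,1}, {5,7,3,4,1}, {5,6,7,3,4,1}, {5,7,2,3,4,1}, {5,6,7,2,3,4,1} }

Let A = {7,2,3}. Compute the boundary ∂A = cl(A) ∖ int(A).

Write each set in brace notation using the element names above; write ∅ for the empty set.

{6,7,2,3,1}

interior: largest open inside A is ∅ (from ∅)
cl via duality: int({5,6,4,1}) = {5,4}, so X∖{5,4} = {6,7,2,3,1}
cl∖int = {6,7,2,3,1}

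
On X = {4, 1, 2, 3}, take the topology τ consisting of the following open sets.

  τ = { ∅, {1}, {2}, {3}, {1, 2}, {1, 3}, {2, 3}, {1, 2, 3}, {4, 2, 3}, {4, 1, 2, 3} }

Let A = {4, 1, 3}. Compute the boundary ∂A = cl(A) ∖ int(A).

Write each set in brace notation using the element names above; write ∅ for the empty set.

opens ⊆ A: ∅, {3}, {1}, {1, 3}; union → int = {1, 3}
complement {2}; its interior {2}; cl(A) = X∖{2} = {4, 1, 3}
boundary = {4, 1, 3} ∖ {1, 3} = {4}

{4}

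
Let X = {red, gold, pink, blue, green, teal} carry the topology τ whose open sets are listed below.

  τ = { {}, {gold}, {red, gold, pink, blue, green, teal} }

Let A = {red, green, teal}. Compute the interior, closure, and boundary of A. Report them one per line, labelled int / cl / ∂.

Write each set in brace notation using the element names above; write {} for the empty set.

open subsets of A: {}; so int(A) = {}
closure: X∖int(X∖A) = X∖{gold} = {red, pink, blue, green, teal}
∂A = {red, pink, blue, green, teal} minus {} = {red, pink, blue, green, teal}

int(A) = {}
cl(A)  = {red, pink, blue, green, teal}
∂A     = {red, pink, blue, green, teal}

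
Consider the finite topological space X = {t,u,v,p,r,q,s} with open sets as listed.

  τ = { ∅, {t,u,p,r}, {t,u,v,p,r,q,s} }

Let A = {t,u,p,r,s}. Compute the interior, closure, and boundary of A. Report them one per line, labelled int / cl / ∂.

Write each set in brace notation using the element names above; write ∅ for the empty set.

int(A) = {t,u,p,r}
cl(A)  = {t,u,v,p,r,q,s}
∂A     = {v,q,s}

open subsets of A: ∅, {t,u,p,r}; so int(A) = {t,u,p,r}
closure: X∖int(X∖A) = X∖∅ = {t,u,v,p,r,q,s}
∂A = {t,u,v,p,r,q,s} minus {t,u,p,r} = {v,q,s}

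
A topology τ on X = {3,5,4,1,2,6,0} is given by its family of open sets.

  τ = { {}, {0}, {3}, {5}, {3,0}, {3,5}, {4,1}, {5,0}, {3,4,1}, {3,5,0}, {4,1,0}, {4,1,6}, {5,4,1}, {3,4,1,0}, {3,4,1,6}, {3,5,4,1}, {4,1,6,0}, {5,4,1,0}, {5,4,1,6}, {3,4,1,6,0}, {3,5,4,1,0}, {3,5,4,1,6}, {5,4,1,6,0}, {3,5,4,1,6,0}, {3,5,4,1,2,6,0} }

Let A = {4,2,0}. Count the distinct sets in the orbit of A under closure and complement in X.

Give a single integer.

closure: X∖int(X∖A) = X∖{3,5} = {4,1,2,6,0}
Let k=closure and c=complement:
  1. A     = {4,2,0}
  2. kA    = {4,1,2,6,0}
  3. cA    = {3,5,1,6}
  4. ckA   = {3,5}
  5. kcA   = {3,5,4,1,2,6}
  6. kckA  = {3,5,2}
  7. ckcA  = {0}
  8. ckckA = {4,1,6,0}
  9. kckcA = {2,0}
  10. ckckcA = {3,5,4,1,6}
— saturated at 10

10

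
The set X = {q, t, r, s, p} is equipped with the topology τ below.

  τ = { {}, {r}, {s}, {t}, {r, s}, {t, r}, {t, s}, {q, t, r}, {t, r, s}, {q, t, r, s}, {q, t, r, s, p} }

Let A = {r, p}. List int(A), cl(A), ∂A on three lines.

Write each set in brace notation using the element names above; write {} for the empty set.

int(A) = {r}
cl(A)  = {q, r, p}
∂A     = {q, p}

U open, U⊆A: {}, {r}. int(A) = ⋃ = {r}
X∖A={q, t, s}, int(X∖A)={t, s}, hence cl(A)={q, r, p}
∂A: remove int from cl → {q, p}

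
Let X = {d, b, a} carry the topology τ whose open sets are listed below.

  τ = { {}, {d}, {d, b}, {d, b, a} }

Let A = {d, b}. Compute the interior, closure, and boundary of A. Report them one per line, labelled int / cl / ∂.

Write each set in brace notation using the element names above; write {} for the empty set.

U open, U⊆A: {}, {d}, {d, b}. int(A) = ⋃ = {d, b}
X∖A={a}, int(X∖A)={}, hence cl(A)={d, b, a}
∂A: remove int from cl → {a}

int(A) = {d, b}
cl(A)  = {d, b, a}
∂A     = {a}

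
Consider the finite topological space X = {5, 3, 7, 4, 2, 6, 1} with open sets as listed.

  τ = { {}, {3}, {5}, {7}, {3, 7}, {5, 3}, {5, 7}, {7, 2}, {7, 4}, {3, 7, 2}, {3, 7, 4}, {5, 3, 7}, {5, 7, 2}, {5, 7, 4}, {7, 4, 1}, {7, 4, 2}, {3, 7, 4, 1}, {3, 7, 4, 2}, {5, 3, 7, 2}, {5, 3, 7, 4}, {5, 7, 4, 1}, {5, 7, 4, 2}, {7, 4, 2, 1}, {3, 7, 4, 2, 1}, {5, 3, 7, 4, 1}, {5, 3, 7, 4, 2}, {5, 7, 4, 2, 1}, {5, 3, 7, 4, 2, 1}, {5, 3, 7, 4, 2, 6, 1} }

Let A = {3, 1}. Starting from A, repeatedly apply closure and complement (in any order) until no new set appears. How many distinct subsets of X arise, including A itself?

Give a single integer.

8

X∖A={5, 7, 4, 2, 6}, int(X∖A)={5, 7, 4, 2}, hence cl(A)={3, 6, 1}
Orbit (k=closure, c=complement):
  1. A     = {3, 1}
  2. kA    = {3, 6, 1}
  3. cA    = {5, 7, 4, 2, 6}
  4. ckA   = {5, 7, 4, 2}
  5. kcA   = {5, 7, 4, 2, 6, 1}
  6. ckcA  = {3}
  7. kckcA = {3, 6}
  8. ckckcA = {5, 7, 4, 2, 1}
(closed under both — stop)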